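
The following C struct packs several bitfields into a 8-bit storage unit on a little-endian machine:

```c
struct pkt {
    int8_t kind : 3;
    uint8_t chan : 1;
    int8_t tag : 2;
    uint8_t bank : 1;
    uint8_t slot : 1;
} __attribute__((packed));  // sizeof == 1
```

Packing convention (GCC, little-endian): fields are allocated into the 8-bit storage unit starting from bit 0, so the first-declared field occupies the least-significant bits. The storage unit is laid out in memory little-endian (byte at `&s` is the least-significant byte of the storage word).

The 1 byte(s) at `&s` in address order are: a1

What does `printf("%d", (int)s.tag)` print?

-2

[0]=0xa1 (little-endian) → word 0xa1
kind:3 @ bit 0 → (0xa1>>0)&0x7 = 0x1
chan:1 @ bit 3 → (0xa1>>3)&0x1 = 0x0
tag:2 @ bit 4 → (0xa1>>4)&0x3 = 0x2  ←
bank:1 @ bit 6 → (0xa1>>6)&0x1 = 0x0
slot:1 @ bit 7 → (0xa1>>7)&0x1 = 0x1
tag signed 2b, MSB=1: 2 - 4 = -2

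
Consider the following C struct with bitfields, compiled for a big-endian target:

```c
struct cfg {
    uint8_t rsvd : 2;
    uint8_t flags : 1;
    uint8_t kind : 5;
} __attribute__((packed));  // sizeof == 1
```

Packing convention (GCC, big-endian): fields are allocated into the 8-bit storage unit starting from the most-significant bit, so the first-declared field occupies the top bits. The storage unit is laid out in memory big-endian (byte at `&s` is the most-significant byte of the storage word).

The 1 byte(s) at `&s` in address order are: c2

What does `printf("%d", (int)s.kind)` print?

2

[0]=0xc2 (big-endian) → word 0xc2
rsvd:2 @ bit 6 → (0xc2>>6)&0x3 = 0x3
flags:1 @ bit 5 → (0xc2>>5)&0x1 = 0x0
kind:5 @ bit 0 → (0xc2>>0)&0x1f = 0x2  ←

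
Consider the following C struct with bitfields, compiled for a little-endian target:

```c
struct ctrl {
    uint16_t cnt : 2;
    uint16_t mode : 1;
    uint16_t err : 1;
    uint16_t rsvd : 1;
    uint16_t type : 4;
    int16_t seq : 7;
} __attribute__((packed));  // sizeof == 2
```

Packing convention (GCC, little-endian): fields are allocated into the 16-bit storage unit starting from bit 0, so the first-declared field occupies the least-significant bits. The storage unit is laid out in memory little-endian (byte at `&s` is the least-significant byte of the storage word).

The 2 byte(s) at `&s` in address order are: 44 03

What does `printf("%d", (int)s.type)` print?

[0]=0x44 [1]=0x03 (little-endian) → word 0x0344
cnt [0+:2] = (word>>0) & 0x3 = 0
mode [2+:1] = (word>>2) & 0x1 = 1
err [3+:1] = (word>>3) & 0x1 = 0
rsvd [4+:1] = (word>>4) & 0x1 = 0
type [5+:4] = (word>>5) & 0xf = 10  ←
seq [9+:7] = (word>>9) & 0x7f = 1

10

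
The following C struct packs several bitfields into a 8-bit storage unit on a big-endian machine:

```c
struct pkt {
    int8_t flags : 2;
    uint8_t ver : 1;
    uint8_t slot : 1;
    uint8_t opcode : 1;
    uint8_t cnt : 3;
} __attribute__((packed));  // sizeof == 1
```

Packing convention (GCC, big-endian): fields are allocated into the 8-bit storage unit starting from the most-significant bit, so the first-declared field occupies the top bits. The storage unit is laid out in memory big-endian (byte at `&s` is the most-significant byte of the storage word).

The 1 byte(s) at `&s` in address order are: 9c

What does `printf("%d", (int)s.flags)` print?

-2

[0]=0x9c (big-endian) → word 0x9c
flags [6+:2] = (word>>6) & 0x3 = 2  ←
ver [5+:1] = (word>>5) & 0x1 = 0
slot [4+:1] = (word>>4) & 0x1 = 1
opcode [3+:1] = (word>>3) & 0x1 = 1
cnt [0+:3] = (word>>0) & 0x7 = 4
flags signed 2b, MSB=1: 2 - 4 = -2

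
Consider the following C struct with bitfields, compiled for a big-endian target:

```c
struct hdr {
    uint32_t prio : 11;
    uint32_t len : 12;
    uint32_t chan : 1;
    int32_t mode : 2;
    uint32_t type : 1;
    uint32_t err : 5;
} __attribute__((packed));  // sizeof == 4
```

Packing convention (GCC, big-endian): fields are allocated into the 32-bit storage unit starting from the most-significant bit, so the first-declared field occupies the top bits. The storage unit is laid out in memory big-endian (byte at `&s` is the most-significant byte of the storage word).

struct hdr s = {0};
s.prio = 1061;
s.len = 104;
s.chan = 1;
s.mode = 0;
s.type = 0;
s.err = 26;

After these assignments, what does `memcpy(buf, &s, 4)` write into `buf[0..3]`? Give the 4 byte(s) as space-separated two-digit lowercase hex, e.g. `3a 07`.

prio:11 = 1061 → 0x425 << 21 → word 0x84a00000
len:12 = 104 → 0x68 << 9 → word 0x84a0d000
chan:1 = 1 → 0x1 << 8 → word 0x84a0d100
mode:2 = 0 → 0x0 << 6 → word 0x84a0d100
type:1 = 0 → 0x0 << 5 → word 0x84a0d100
err:5 = 26 → 0x1a << 0 → word 0x84a0d11a
word = 0x84a0d11a → big-endian bytes:
  [0]=0x84  [1]=0xa0  [2]=0xd1  [3]=0x1a

84 a0 d1 1a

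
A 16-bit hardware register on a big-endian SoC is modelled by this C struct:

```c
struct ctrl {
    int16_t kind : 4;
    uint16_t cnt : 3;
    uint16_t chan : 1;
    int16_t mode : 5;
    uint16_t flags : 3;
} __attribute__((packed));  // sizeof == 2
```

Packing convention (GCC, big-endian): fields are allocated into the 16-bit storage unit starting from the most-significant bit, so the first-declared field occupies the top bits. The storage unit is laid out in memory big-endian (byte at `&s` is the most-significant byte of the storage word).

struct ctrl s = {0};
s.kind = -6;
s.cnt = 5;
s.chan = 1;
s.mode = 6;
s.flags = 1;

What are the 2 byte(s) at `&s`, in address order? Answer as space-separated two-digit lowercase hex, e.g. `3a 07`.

ab 31

kind:4 = -6 → 0xa << 12 → word 0xa000
cnt:3 = 5 → 0x5 << 9 → word 0xaa00
chan:1 = 1 → 0x1 << 8 → word 0xab00
mode:5 = 6 → 0x6 << 3 → word 0xab30
flags:3 = 1 → 0x1 << 0 → word 0xab31
word = 0xab31 → big-endian bytes:
  [0]=0xab  [1]=0x31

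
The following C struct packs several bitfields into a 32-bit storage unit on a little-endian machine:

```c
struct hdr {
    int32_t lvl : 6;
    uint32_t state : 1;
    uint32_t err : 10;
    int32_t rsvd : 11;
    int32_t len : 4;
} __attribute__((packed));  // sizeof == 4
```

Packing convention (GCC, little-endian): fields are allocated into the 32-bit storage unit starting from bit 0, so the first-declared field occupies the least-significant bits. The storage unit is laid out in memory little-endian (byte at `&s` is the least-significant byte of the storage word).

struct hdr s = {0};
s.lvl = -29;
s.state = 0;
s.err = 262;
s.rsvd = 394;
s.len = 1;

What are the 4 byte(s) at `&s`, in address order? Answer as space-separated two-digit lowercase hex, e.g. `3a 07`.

23 83 14 13

[0+:6] lvl=-29 & 0x3f = 0x23; word=0x00000023
[6+:1] state=0 & 0x1 = 0x0; word=0x00000023
[7+:10] err=262 & 0x3ff = 0x106; word=0x00008323
[17+:11] rsvd=394 & 0x7ff = 0x18a; word=0x03148323
[28+:4] len=1 & 0xf = 0x1; word=0x13148323
word = 0x13148323 → little-endian bytes:
  [0]=0x23  [1]=0x83  [2]=0x14  [3]=0x13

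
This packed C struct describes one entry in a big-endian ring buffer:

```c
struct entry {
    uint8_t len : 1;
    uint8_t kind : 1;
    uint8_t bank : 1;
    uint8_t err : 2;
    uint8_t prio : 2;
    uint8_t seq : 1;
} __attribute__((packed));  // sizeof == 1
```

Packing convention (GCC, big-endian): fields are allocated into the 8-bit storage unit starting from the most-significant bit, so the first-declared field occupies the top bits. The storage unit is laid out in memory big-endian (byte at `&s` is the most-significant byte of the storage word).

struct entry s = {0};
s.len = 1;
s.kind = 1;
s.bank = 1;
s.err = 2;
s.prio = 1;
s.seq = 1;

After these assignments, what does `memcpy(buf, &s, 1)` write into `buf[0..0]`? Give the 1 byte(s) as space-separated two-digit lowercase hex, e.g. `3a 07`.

len:1 = 1 → 0x1 << 7 → word 0x80
kind:1 = 1 → 0x1 << 6 → word 0xc0
bank:1 = 1 → 0x1 << 5 → word 0xe0
err:2 = 2 → 0x2 << 3 → word 0xf0
prio:2 = 1 → 0x1 << 1 → word 0xf2
seq:1 = 1 → 0x1 << 0 → word 0xf3
word = 0xf3 → big-endian bytes:
  [0]=0xf3

f3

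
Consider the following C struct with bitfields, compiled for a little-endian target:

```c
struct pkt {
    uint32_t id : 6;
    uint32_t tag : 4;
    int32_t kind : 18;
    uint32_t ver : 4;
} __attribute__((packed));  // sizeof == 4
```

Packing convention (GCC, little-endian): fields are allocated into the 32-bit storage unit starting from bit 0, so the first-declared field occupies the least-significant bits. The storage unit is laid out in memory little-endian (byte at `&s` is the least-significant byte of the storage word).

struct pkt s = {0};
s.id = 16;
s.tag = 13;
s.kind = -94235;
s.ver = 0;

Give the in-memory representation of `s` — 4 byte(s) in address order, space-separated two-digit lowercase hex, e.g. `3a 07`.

50 97 3f 0a

[0+:6] id=16 & 0x3f = 0x10; word=0x00000010
[6+:4] tag=13 & 0xf = 0xd; word=0x00000350
[10+:18] kind=-94235 & 0x3ffff = 0x28fe5; word=0x0a3f9750
[28+:4] ver=0 & 0xf = 0x0; word=0x0a3f9750
word = 0x0a3f9750 → little-endian bytes:
  [0]=0x50  [1]=0x97  [2]=0x3f  [3]=0x0a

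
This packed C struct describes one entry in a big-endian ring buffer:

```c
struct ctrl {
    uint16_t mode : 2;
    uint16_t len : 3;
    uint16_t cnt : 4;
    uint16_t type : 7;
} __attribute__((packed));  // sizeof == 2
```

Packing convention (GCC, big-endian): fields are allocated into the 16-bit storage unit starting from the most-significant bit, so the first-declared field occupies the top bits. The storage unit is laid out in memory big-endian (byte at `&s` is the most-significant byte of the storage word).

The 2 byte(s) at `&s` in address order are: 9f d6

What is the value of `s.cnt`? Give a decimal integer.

[0]=0x9f [1]=0xd6 (big-endian) → word 0x9fd6
mode:2 @ bit 14 → (0x9fd6>>14)&0x3 = 0x2
len:3 @ bit 11 → (0x9fd6>>11)&0x7 = 0x3
cnt:4 @ bit 7 → (0x9fd6>>7)&0xf = 0xf  ←
type:7 @ bit 0 → (0x9fd6>>0)&0x7f = 0x56

15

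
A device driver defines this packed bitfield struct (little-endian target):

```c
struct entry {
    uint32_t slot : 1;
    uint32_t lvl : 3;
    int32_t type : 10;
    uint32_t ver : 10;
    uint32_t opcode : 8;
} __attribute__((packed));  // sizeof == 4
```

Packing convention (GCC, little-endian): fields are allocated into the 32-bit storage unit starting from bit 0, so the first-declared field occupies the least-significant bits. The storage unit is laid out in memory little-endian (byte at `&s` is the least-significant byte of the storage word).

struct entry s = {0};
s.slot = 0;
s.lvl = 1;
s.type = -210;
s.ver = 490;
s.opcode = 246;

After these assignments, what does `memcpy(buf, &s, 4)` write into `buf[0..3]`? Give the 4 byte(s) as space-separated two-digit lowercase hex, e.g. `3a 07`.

e2 b2 7a f6

slot:1 = 0 → 0x0 << 0 → word 0x00000000
lvl:3 = 1 → 0x1 << 1 → word 0x00000002
type:10 = -210 → 0x32e << 4 → word 0x000032e2
ver:10 = 490 → 0x1ea << 14 → word 0x007ab2e2
opcode:8 = 246 → 0xf6 << 24 → word 0xf67ab2e2
word = 0xf67ab2e2 → little-endian bytes:
  [0]=0xe2  [1]=0xb2  [2]=0x7a  [3]=0xf6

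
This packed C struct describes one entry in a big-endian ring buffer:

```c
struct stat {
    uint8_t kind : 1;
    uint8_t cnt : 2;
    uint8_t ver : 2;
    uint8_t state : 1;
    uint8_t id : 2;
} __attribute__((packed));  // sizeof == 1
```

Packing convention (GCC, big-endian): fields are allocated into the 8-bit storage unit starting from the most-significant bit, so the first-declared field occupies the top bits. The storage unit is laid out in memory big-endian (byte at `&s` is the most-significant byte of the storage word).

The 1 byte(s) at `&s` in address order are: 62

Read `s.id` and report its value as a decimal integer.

2

[0]=0x62 (big-endian) → word 0x62
kind:1 @ bit 7 → (0x62>>7)&0x1 = 0x0
cnt:2 @ bit 5 → (0x62>>5)&0x3 = 0x3
ver:2 @ bit 3 → (0x62>>3)&0x3 = 0x0
state:1 @ bit 2 → (0x62>>2)&0x1 = 0x0
id:2 @ bit 0 → (0x62>>0)&0x3 = 0x2  ←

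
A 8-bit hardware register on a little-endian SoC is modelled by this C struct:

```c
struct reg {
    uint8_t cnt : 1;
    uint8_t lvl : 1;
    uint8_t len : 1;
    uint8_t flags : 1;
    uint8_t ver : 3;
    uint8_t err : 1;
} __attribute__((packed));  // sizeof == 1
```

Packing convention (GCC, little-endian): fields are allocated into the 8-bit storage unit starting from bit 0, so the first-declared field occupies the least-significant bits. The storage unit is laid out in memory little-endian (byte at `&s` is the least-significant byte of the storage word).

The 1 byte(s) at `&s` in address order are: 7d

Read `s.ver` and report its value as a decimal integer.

[0]=0x7d (little-endian) → word 0x7d
cnt [0+:1] = (word>>0) & 0x1 = 1
lvl [1+:1] = (word>>1) & 0x1 = 0
len [2+:1] = (word>>2) & 0x1 = 1
flags [3+:1] = (word>>3) & 0x1 = 1
ver [4+:3] = (word>>4) & 0x7 = 7  ←
err [7+:1] = (word>>7) & 0x1 = 0

7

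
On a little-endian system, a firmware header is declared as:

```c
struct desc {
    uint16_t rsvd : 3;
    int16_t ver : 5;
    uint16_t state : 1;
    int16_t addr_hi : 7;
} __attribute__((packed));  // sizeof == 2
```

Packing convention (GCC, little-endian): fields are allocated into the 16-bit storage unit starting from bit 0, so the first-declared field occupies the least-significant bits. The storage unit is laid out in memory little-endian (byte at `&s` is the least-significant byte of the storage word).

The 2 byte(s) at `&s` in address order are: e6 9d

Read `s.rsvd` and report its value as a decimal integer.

[0]=0xe6 [1]=0x9d (little-endian) → word 0x9de6
rsvd:3 @ bit 0 → (0x9de6>>0)&0x7 = 0x6  ←
ver:5 @ bit 3 → (0x9de6>>3)&0x1f = 0x1c
state:1 @ bit 8 → (0x9de6>>8)&0x1 = 0x1
addr_hi:7 @ bit 9 → (0x9de6>>9)&0x7f = 0x4e

6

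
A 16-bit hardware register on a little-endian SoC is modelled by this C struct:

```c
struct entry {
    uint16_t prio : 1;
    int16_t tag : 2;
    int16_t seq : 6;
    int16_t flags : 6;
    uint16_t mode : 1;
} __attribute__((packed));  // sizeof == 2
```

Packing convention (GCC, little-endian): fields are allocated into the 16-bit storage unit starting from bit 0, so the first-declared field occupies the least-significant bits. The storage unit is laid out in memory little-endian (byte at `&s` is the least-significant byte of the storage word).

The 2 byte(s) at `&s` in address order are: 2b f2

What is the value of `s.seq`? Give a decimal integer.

5

[0]=0x2b [1]=0xf2 (little-endian) → word 0xf22b
prio [0+:1] = (word>>0) & 0x1 = 1
tag [1+:2] = (word>>1) & 0x3 = 1
seq [3+:6] = (word>>3) & 0x3f = 5  ←
flags [9+:6] = (word>>9) & 0x3f = 57
mode [15+:1] = (word>>15) & 0x1 = 1
seq signed 6b, MSB=0: value = 5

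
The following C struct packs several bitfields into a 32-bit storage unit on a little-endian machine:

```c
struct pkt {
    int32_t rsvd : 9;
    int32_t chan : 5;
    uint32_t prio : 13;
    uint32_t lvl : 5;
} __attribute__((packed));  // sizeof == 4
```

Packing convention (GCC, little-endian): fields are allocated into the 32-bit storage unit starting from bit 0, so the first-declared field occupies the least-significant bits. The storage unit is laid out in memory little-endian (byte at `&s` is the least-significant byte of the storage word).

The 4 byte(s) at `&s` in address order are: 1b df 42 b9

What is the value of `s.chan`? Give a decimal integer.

15

[0]=0x1b [1]=0xdf [2]=0x42 [3]=0xb9 (little-endian) → word 0xb942df1b
rsvd [0+:9] = (word>>0) & 0x1ff = 283
chan [9+:5] = (word>>9) & 0x1f = 15  ←
prio [14+:13] = (word>>14) & 0x1fff = 1291
lvl [27+:5] = (word>>27) & 0x1f = 23
chan signed 5b, MSB=0: value = 15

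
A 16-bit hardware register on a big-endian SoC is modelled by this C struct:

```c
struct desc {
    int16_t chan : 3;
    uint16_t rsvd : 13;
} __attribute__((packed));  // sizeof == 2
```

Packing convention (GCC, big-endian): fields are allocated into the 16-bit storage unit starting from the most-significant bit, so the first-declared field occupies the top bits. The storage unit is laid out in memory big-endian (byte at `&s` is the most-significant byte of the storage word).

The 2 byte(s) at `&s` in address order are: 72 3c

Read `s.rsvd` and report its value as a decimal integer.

4668

[0]=0x72 [1]=0x3c (big-endian) → word 0x723c
chan [13+:3] = (word>>13) & 0x7 = 3
rsvd [0+:13] = (word>>0) & 0x1fff = 4668  ←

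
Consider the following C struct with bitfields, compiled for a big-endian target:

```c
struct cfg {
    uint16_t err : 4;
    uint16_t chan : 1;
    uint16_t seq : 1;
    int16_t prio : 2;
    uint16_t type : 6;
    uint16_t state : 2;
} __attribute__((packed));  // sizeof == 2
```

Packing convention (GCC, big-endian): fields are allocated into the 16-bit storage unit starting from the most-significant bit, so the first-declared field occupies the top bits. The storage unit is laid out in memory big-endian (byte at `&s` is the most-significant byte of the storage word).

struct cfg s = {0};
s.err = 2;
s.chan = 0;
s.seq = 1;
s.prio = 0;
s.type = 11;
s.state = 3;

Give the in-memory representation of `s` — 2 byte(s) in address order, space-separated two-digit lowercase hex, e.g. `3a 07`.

24 2f

[12+:4] err=2 & 0xf = 0x2; word=0x2000
[11+:1] chan=0 & 0x1 = 0x0; word=0x2000
[10+:1] seq=1 & 0x1 = 0x1; word=0x2400
[8+:2] prio=0 & 0x3 = 0x0; word=0x2400
[2+:6] type=11 & 0x3f = 0xb; word=0x242c
[0+:2] state=3 & 0x3 = 0x3; word=0x242f
word = 0x242f → big-endian bytes:
  [0]=0x24  [1]=0x2f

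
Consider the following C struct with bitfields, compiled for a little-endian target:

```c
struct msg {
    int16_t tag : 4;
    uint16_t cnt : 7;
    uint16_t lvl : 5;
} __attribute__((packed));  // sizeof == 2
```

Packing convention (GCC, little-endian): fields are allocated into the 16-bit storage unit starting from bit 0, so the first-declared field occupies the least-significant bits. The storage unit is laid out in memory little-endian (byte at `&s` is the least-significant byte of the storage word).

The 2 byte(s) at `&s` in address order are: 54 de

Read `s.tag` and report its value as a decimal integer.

[0]=0x54 [1]=0xde (little-endian) → word 0xde54
tag:4 @ bit 0 → (0xde54>>0)&0xf = 0x4  ←
cnt:7 @ bit 4 → (0xde54>>4)&0x7f = 0x65
lvl:5 @ bit 11 → (0xde54>>11)&0x1f = 0x1b
tag signed 4b, MSB=0: value = 4

4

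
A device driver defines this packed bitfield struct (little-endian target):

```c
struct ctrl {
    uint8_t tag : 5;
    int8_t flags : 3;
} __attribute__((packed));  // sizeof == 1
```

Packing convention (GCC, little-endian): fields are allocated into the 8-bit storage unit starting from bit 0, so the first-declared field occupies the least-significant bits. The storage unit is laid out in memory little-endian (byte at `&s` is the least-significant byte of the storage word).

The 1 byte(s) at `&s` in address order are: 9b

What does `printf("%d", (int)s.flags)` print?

-4

[0]=0x9b (little-endian) → word 0x9b
tag [0+:5] = (word>>0) & 0x1f = 27
flags [5+:3] = (word>>5) & 0x7 = 4  ←
flags signed 3b, MSB=1: 4 - 8 = -4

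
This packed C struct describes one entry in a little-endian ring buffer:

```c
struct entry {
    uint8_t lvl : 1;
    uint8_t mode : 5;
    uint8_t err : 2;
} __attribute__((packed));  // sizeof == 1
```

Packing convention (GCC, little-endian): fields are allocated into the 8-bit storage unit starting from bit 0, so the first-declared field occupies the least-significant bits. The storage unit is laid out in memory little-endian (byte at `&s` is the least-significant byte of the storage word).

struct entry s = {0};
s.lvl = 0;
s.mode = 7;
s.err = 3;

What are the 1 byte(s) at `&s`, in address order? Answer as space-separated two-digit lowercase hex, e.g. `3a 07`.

[0+:1] lvl=0 & 0x1 = 0x0; word=0x00
[1+:5] mode=7 & 0x1f = 0x7; word=0x0e
[6+:2] err=3 & 0x3 = 0x3; word=0xce
word = 0xce → little-endian bytes:
  [0]=0xce

ce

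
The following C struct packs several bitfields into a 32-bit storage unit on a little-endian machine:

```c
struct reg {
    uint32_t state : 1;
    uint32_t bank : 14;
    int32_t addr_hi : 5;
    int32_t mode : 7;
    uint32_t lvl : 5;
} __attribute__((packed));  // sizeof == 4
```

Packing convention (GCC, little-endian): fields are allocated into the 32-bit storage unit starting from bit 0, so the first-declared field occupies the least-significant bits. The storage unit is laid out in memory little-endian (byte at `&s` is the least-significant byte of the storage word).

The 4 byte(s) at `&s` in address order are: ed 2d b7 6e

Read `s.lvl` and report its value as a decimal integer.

13

[0]=0xed [1]=0x2d [2]=0xb7 [3]=0x6e (little-endian) → word 0x6eb72ded
state [0+:1] = (word>>0) & 0x1 = 1
bank [1+:14] = (word>>1) & 0x3fff = 5878
addr_hi [15+:5] = (word>>15) & 0x1f = 14
mode [20+:7] = (word>>20) & 0x7f = 107
lvl [27+:5] = (word>>27) & 0x1f = 13  ←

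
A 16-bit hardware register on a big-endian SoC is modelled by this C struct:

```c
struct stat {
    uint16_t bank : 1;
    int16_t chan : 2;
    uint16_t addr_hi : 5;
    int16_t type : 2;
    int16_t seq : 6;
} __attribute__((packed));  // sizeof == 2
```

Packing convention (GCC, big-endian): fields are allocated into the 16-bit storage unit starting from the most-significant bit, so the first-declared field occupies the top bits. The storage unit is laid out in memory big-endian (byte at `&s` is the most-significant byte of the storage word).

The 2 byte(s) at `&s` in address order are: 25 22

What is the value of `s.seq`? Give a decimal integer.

[0]=0x25 [1]=0x22 (big-endian) → word 0x2522
bank:1 @ bit 15 → (0x2522>>15)&0x1 = 0x0
chan:2 @ bit 13 → (0x2522>>13)&0x3 = 0x1
addr_hi:5 @ bit 8 → (0x2522>>8)&0x1f = 0x5
type:2 @ bit 6 → (0x2522>>6)&0x3 = 0x0
seq:6 @ bit 0 → (0x2522>>0)&0x3f = 0x22  ←
seq signed 6b, MSB=1: 34 - 64 = -30

-30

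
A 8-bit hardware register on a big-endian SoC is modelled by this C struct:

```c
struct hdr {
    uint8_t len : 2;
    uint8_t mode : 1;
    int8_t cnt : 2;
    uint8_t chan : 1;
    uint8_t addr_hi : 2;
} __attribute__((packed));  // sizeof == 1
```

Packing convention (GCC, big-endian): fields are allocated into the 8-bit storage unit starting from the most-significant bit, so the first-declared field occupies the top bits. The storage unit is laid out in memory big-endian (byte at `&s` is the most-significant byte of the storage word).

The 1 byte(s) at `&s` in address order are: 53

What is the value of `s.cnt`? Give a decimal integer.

[0]=0x53 (big-endian) → word 0x53
len [6+:2] = (word>>6) & 0x3 = 1
mode [5+:1] = (word>>5) & 0x1 = 0
cnt [3+:2] = (word>>3) & 0x3 = 2  ←
chan [2+:1] = (word>>2) & 0x1 = 0
addr_hi [0+:2] = (word>>0) & 0x3 = 3
cnt signed 2b, MSB=1: 2 - 4 = -2

-2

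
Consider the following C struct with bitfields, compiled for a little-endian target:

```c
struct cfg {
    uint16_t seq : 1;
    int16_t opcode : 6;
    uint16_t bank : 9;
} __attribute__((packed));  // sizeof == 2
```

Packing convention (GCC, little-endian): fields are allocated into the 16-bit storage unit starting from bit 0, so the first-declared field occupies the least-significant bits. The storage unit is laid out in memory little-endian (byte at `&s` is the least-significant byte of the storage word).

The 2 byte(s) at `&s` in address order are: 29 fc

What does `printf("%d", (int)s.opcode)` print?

20

[0]=0x29 [1]=0xfc (little-endian) → word 0xfc29
seq [0+:1] = (word>>0) & 0x1 = 1
opcode [1+:6] = (word>>1) & 0x3f = 20  ←
bank [7+:9] = (word>>7) & 0x1ff = 504
opcode signed 6b, MSB=0: value = 20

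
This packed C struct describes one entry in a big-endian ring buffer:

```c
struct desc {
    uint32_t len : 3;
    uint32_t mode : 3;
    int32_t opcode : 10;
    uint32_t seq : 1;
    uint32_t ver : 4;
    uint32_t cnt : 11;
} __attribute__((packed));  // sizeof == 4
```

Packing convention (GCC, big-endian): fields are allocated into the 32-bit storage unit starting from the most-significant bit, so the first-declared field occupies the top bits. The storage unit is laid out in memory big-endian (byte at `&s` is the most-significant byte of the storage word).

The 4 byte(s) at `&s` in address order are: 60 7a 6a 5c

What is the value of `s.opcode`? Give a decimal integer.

[0]=0x60 [1]=0x7a [2]=0x6a [3]=0x5c (big-endian) → word 0x607a6a5c
len:3 @ bit 29 → (0x607a6a5c>>29)&0x7 = 0x3
mode:3 @ bit 26 → (0x607a6a5c>>26)&0x7 = 0x0
opcode:10 @ bit 16 → (0x607a6a5c>>16)&0x3ff = 0x7a  ←
seq:1 @ bit 15 → (0x607a6a5c>>15)&0x1 = 0x0
ver:4 @ bit 11 → (0x607a6a5c>>11)&0xf = 0xd
cnt:11 @ bit 0 → (0x607a6a5c>>0)&0x7ff = 0x25c
opcode signed 10b, MSB=0: value = 122

122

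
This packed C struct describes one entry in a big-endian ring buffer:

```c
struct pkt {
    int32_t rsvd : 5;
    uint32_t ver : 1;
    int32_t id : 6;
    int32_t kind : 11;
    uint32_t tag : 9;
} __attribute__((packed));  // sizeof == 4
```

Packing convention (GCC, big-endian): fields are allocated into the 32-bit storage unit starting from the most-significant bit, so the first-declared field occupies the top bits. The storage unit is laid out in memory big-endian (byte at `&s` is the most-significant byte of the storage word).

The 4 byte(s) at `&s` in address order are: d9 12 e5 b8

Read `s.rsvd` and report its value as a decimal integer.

[0]=0xd9 [1]=0x12 [2]=0xe5 [3]=0xb8 (big-endian) → word 0xd912e5b8
rsvd:5 @ bit 27 → (0xd912e5b8>>27)&0x1f = 0x1b  ←
ver:1 @ bit 26 → (0xd912e5b8>>26)&0x1 = 0x0
id:6 @ bit 20 → (0xd912e5b8>>20)&0x3f = 0x11
kind:11 @ bit 9 → (0xd912e5b8>>9)&0x7ff = 0x172
tag:9 @ bit 0 → (0xd912e5b8>>0)&0x1ff = 0x1b8
rsvd signed 5b, MSB=1: 27 - 32 = -5

-5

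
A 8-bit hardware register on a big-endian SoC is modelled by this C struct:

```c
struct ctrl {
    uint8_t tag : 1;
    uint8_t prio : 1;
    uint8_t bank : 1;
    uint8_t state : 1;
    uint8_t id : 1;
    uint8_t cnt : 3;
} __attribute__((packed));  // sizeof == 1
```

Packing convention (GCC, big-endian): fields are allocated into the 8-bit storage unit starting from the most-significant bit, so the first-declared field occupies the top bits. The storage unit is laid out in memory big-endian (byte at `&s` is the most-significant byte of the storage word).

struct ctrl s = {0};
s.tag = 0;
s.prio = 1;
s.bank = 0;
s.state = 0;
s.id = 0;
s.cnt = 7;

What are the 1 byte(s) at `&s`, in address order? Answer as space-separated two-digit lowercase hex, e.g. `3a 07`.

47

tag:1 = 0 → 0x0 << 7 → word 0x00
prio:1 = 1 → 0x1 << 6 → word 0x40
bank:1 = 0 → 0x0 << 5 → word 0x40
state:1 = 0 → 0x0 << 4 → word 0x40
id:1 = 0 → 0x0 << 3 → word 0x40
cnt:3 = 7 → 0x7 << 0 → word 0x47
word = 0x47 → big-endian bytes:
  [0]=0x47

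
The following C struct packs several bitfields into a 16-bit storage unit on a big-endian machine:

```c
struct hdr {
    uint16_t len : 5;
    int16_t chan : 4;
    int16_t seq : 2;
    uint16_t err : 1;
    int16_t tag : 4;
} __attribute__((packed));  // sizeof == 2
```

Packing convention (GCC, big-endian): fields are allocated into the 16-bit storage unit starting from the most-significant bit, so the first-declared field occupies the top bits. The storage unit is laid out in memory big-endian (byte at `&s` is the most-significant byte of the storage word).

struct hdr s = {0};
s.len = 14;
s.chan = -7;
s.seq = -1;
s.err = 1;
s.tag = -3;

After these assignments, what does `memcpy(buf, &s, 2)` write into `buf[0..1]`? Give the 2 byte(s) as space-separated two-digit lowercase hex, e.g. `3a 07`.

74 fd

len (5b) val=14 bits=0xe at bit 11: 0x7000
chan (4b) val=-7 bits=0x9 at bit 7: 0x7480
seq (2b) val=-1 bits=0x3 at bit 5: 0x74e0
err (1b) val=1 bits=0x1 at bit 4: 0x74f0
tag (4b) val=-3 bits=0xd at bit 0: 0x74fd
word = 0x74fd → big-endian bytes:
  [0]=0x74  [1]=0xfd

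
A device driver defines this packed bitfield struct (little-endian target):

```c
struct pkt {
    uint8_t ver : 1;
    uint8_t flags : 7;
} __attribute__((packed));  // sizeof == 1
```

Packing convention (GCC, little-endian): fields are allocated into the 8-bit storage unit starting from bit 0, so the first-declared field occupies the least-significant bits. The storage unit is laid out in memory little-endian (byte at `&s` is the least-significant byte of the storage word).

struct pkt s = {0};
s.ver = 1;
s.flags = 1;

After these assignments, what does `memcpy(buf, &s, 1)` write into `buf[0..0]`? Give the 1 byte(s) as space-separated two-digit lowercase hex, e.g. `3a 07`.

03

ver:1 = 1 → 0x1 << 0 → word 0x01
flags:7 = 1 → 0x1 << 1 → word 0x03
word = 0x03 → little-endian bytes:
  [0]=0x03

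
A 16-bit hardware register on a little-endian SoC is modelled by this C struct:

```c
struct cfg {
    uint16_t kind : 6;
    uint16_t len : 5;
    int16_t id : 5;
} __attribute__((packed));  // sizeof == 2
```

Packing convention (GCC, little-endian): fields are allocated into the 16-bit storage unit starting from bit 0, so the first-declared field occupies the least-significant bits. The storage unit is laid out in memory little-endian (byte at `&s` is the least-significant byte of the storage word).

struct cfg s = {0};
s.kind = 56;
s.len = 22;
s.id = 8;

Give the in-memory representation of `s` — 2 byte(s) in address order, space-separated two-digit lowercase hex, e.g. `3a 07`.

[0+:6] kind=56 & 0x3f = 0x38; word=0x0038
[6+:5] len=22 & 0x1f = 0x16; word=0x05b8
[11+:5] id=8 & 0x1f = 0x8; word=0x45b8
word = 0x45b8 → little-endian bytes:
  [0]=0xb8  [1]=0x45

b8 45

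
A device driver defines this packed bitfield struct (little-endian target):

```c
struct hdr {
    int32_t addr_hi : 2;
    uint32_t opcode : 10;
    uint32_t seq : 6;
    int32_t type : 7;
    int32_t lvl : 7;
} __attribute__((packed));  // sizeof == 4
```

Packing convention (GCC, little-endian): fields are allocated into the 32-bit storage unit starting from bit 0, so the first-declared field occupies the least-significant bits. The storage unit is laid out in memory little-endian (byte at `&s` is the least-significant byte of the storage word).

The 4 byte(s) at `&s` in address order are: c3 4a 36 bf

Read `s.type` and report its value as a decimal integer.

[0]=0xc3 [1]=0x4a [2]=0x36 [3]=0xbf (little-endian) → word 0xbf364ac3
addr_hi [0+:2] = (word>>0) & 0x3 = 3
opcode [2+:10] = (word>>2) & 0x3ff = 688
seq [12+:6] = (word>>12) & 0x3f = 36
type [18+:7] = (word>>18) & 0x7f = 77  ←
lvl [25+:7] = (word>>25) & 0x7f = 95
type signed 7b, MSB=1: 77 - 128 = -51

-51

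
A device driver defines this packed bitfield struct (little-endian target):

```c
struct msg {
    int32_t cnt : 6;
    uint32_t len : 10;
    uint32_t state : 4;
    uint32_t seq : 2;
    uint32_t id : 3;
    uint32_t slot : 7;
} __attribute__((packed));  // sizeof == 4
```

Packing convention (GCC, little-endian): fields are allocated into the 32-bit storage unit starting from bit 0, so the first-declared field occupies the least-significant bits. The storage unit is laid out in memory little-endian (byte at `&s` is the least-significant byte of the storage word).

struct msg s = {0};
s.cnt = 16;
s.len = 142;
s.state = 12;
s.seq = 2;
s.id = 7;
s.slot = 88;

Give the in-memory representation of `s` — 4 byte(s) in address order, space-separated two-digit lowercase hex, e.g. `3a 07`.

90 23 ec b1

[0+:6] cnt=16 & 0x3f = 0x10; word=0x00000010
[6+:10] len=142 & 0x3ff = 0x8e; word=0x00002390
[16+:4] state=12 & 0xf = 0xc; word=0x000c2390
[20+:2] seq=2 & 0x3 = 0x2; word=0x002c2390
[22+:3] id=7 & 0x7 = 0x7; word=0x01ec2390
[25+:7] slot=88 & 0x7f = 0x58; word=0xb1ec2390
word = 0xb1ec2390 → little-endian bytes:
  [0]=0x90  [1]=0x23  [2]=0xec  [3]=0xb1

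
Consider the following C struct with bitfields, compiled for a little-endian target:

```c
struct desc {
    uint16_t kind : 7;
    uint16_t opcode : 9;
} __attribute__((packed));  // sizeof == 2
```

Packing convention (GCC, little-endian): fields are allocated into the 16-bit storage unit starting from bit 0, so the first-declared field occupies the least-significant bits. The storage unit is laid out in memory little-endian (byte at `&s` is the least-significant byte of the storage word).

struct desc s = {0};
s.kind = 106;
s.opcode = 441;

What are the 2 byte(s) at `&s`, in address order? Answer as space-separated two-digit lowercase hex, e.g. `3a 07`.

kind:7 = 106 → 0x6a << 0 → word 0x006a
opcode:9 = 441 → 0x1b9 << 7 → word 0xdcea
word = 0xdcea → little-endian bytes:
  [0]=0xea  [1]=0xdc

ea dc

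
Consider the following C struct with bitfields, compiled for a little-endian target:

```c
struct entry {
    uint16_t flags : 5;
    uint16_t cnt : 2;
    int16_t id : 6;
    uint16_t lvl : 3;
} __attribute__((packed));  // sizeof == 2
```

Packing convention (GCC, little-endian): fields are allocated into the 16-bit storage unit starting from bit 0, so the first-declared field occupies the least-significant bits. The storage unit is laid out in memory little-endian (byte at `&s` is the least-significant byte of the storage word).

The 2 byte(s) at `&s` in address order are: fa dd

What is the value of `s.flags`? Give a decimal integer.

26

[0]=0xfa [1]=0xdd (little-endian) → word 0xddfa
flags:5 @ bit 0 → (0xddfa>>0)&0x1f = 0x1a  ←
cnt:2 @ bit 5 → (0xddfa>>5)&0x3 = 0x3
id:6 @ bit 7 → (0xddfa>>7)&0x3f = 0x3b
lvl:3 @ bit 13 → (0xddfa>>13)&0x7 = 0x6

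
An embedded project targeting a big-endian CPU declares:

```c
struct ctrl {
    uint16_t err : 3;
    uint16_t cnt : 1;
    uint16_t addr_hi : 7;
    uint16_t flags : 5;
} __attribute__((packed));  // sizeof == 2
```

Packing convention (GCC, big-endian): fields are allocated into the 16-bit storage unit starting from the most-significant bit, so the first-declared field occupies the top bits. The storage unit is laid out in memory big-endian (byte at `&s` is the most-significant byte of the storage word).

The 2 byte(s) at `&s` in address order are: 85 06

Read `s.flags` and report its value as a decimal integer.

6

[0]=0x85 [1]=0x06 (big-endian) → word 0x8506
err:3 @ bit 13 → (0x8506>>13)&0x7 = 0x4
cnt:1 @ bit 12 → (0x8506>>12)&0x1 = 0x0
addr_hi:7 @ bit 5 → (0x8506>>5)&0x7f = 0x28
flags:5 @ bit 0 → (0x8506>>0)&0x1f = 0x6  ←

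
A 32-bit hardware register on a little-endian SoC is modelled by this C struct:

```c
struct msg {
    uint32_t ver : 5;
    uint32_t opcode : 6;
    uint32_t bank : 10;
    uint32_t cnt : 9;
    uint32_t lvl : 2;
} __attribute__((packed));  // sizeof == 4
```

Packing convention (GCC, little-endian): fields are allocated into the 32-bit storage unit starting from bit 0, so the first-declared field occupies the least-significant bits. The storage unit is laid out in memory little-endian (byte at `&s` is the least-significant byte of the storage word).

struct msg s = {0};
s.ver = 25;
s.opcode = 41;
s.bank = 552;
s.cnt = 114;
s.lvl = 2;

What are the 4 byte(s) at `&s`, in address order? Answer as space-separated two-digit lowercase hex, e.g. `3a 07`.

ver (5b) val=25 bits=0x19 at bit 0: 0x00000019
opcode (6b) val=41 bits=0x29 at bit 5: 0x00000539
bank (10b) val=552 bits=0x228 at bit 11: 0x00114539
cnt (9b) val=114 bits=0x72 at bit 21: 0x0e514539
lvl (2b) val=2 bits=0x2 at bit 30: 0x8e514539
word = 0x8e514539 → little-endian bytes:
  [0]=0x39  [1]=0x45  [2]=0x51  [3]=0x8e

39 45 51 8e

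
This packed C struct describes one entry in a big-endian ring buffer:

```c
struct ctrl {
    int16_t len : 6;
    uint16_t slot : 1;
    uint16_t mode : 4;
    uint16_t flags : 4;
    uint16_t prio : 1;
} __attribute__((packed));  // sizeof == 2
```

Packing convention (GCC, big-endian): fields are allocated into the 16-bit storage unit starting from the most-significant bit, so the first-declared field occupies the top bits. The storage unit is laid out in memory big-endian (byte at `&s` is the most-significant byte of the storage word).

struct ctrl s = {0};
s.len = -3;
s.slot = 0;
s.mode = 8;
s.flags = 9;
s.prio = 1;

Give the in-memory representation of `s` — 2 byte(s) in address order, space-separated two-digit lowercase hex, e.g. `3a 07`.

f5 13

len:6 = -3 → 0x3d << 10 → word 0xf400
slot:1 = 0 → 0x0 << 9 → word 0xf400
mode:4 = 8 → 0x8 << 5 → word 0xf500
flags:4 = 9 → 0x9 << 1 → word 0xf512
prio:1 = 1 → 0x1 << 0 → word 0xf513
word = 0xf513 → big-endian bytes:
  [0]=0xf5  [1]=0x13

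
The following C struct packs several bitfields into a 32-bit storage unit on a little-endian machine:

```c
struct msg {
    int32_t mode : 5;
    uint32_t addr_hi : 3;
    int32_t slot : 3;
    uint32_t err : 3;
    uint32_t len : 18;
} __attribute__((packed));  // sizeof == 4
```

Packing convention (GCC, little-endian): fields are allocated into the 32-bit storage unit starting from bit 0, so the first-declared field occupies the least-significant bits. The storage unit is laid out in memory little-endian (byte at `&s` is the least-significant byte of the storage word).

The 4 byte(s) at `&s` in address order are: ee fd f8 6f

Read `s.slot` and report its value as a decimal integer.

-3

[0]=0xee [1]=0xfd [2]=0xf8 [3]=0x6f (little-endian) → word 0x6ff8fdee
mode [0+:5] = (word>>0) & 0x1f = 14
addr_hi [5+:3] = (word>>5) & 0x7 = 7
slot [8+:3] = (word>>8) & 0x7 = 5  ←
err [11+:3] = (word>>11) & 0x7 = 7
len [14+:18] = (word>>14) & 0x3ffff = 114659
slot signed 3b, MSB=1: 5 - 8 = -3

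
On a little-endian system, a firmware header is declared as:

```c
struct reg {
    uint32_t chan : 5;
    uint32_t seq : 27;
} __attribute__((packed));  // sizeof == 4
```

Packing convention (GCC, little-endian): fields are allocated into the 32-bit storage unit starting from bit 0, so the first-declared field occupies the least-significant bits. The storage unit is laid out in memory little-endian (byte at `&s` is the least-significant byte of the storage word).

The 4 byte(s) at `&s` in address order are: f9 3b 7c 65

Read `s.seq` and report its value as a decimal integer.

53207519

[0]=0xf9 [1]=0x3b [2]=0x7c [3]=0x65 (little-endian) → word 0x657c3bf9
chan:5 @ bit 0 → (0x657c3bf9>>0)&0x1f = 0x19
seq:27 @ bit 5 → (0x657c3bf9>>5)&0x7ffffff = 0x32be1df  ←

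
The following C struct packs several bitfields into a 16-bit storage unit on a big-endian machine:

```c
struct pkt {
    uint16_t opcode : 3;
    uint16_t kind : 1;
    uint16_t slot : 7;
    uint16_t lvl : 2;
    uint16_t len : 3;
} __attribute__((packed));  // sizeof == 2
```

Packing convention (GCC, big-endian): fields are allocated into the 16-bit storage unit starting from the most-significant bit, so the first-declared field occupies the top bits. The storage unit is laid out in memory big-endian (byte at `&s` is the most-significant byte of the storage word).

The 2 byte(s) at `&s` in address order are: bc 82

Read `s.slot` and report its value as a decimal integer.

100

[0]=0xbc [1]=0x82 (big-endian) → word 0xbc82
opcode:3 @ bit 13 → (0xbc82>>13)&0x7 = 0x5
kind:1 @ bit 12 → (0xbc82>>12)&0x1 = 0x1
slot:7 @ bit 5 → (0xbc82>>5)&0x7f = 0x64  ←
lvl:2 @ bit 3 → (0xbc82>>3)&0x3 = 0x0
len:3 @ bit 0 → (0xbc82>>0)&0x7 = 0x2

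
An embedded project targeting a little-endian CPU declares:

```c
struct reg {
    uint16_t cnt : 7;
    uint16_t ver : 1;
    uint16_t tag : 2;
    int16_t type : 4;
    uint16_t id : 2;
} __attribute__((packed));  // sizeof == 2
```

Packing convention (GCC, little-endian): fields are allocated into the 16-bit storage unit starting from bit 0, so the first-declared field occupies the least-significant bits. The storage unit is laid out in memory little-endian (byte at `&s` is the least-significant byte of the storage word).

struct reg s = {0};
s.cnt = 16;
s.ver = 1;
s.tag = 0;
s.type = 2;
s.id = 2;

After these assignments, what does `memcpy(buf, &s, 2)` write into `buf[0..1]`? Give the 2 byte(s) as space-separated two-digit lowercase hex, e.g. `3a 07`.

90 88

[0+:7] cnt=16 & 0x7f = 0x10; word=0x0010
[7+:1] ver=1 & 0x1 = 0x1; word=0x0090
[8+:2] tag=0 & 0x3 = 0x0; word=0x0090
[10+:4] type=2 & 0xf = 0x2; word=0x0890
[14+:2] id=2 & 0x3 = 0x2; word=0x8890
word = 0x8890 → little-endian bytes:
  [0]=0x90  [1]=0x88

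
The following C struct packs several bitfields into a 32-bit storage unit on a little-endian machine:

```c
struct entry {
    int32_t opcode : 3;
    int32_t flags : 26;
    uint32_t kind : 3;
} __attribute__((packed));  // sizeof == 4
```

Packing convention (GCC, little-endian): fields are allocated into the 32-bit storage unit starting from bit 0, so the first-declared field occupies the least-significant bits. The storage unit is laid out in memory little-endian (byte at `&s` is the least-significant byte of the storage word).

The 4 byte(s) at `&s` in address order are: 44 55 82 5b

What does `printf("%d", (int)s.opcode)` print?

-4

[0]=0x44 [1]=0x55 [2]=0x82 [3]=0x5b (little-endian) → word 0x5b825544
opcode [0+:3] = (word>>0) & 0x7 = 4  ←
flags [3+:26] = (word>>3) & 0x3ffffff = 57690792
kind [29+:3] = (word>>29) & 0x7 = 2
opcode signed 3b, MSB=1: 4 - 8 = -4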